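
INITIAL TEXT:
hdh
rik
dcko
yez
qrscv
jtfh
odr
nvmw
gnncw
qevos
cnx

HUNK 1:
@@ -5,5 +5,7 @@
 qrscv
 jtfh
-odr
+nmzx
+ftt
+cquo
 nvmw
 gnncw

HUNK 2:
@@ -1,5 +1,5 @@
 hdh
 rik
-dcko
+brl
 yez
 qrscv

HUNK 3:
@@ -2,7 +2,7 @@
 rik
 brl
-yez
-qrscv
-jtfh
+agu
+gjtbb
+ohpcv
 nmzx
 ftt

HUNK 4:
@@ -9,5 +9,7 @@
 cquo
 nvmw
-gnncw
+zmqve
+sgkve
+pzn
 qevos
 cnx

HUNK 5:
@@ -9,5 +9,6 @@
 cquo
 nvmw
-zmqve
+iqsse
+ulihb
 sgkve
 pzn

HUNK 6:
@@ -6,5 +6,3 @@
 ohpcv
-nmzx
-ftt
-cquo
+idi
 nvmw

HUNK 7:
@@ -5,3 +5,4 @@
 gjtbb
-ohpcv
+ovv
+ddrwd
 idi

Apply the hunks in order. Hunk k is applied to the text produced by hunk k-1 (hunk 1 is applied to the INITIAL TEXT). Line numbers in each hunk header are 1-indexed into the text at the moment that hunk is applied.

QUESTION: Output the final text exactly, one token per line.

Answer: hdh
rik
brl
agu
gjtbb
ovv
ddrwd
idi
nvmw
iqsse
ulihb
sgkve
pzn
qevos
cnx

Derivation:
Hunk 1: at line 5 remove [odr] add [nmzx,ftt,cquo] -> 13 lines: hdh rik dcko yez qrscv jtfh nmzx ftt cquo nvmw gnncw qevos cnx
Hunk 2: at line 1 remove [dcko] add [brl] -> 13 lines: hdh rik brl yez qrscv jtfh nmzx ftt cquo nvmw gnncw qevos cnx
Hunk 3: at line 2 remove [yez,qrscv,jtfh] add [agu,gjtbb,ohpcv] -> 13 lines: hdh rik brl agu gjtbb ohpcv nmzx ftt cquo nvmw gnncw qevos cnx
Hunk 4: at line 9 remove [gnncw] add [zmqve,sgkve,pzn] -> 15 lines: hdh rik brl agu gjtbb ohpcv nmzx ftt cquo nvmw zmqve sgkve pzn qevos cnx
Hunk 5: at line 9 remove [zmqve] add [iqsse,ulihb] -> 16 lines: hdh rik brl agu gjtbb ohpcv nmzx ftt cquo nvmw iqsse ulihb sgkve pzn qevos cnx
Hunk 6: at line 6 remove [nmzx,ftt,cquo] add [idi] -> 14 lines: hdh rik brl agu gjtbb ohpcv idi nvmw iqsse ulihb sgkve pzn qevos cnx
Hunk 7: at line 5 remove [ohpcv] add [ovv,ddrwd] -> 15 lines: hdh rik brl agu gjtbb ovv ddrwd idi nvmw iqsse ulihb sgkve pzn qevos cnx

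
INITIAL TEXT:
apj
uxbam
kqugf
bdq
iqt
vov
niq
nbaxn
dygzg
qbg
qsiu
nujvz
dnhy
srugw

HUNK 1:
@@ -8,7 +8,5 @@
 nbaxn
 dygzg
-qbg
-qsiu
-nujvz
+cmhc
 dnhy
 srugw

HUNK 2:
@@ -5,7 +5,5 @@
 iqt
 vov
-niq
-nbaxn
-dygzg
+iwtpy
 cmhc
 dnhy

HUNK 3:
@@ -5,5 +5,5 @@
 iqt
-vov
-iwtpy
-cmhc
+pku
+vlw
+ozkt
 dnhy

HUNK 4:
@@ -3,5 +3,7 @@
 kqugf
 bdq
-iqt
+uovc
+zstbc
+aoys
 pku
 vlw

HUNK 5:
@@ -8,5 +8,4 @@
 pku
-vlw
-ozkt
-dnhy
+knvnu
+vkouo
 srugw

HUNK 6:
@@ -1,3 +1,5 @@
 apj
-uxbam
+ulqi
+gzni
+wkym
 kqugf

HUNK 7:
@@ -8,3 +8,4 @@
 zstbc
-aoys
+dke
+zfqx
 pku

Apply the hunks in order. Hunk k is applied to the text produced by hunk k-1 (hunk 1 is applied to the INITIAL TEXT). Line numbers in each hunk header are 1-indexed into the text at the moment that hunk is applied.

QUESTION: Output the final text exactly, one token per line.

Answer: apj
ulqi
gzni
wkym
kqugf
bdq
uovc
zstbc
dke
zfqx
pku
knvnu
vkouo
srugw

Derivation:
Hunk 1: at line 8 remove [qbg,qsiu,nujvz] add [cmhc] -> 12 lines: apj uxbam kqugf bdq iqt vov niq nbaxn dygzg cmhc dnhy srugw
Hunk 2: at line 5 remove [niq,nbaxn,dygzg] add [iwtpy] -> 10 lines: apj uxbam kqugf bdq iqt vov iwtpy cmhc dnhy srugw
Hunk 3: at line 5 remove [vov,iwtpy,cmhc] add [pku,vlw,ozkt] -> 10 lines: apj uxbam kqugf bdq iqt pku vlw ozkt dnhy srugw
Hunk 4: at line 3 remove [iqt] add [uovc,zstbc,aoys] -> 12 lines: apj uxbam kqugf bdq uovc zstbc aoys pku vlw ozkt dnhy srugw
Hunk 5: at line 8 remove [vlw,ozkt,dnhy] add [knvnu,vkouo] -> 11 lines: apj uxbam kqugf bdq uovc zstbc aoys pku knvnu vkouo srugw
Hunk 6: at line 1 remove [uxbam] add [ulqi,gzni,wkym] -> 13 lines: apj ulqi gzni wkym kqugf bdq uovc zstbc aoys pku knvnu vkouo srugw
Hunk 7: at line 8 remove [aoys] add [dke,zfqx] -> 14 lines: apj ulqi gzni wkym kqugf bdq uovc zstbc dke zfqx pku knvnu vkouo srugw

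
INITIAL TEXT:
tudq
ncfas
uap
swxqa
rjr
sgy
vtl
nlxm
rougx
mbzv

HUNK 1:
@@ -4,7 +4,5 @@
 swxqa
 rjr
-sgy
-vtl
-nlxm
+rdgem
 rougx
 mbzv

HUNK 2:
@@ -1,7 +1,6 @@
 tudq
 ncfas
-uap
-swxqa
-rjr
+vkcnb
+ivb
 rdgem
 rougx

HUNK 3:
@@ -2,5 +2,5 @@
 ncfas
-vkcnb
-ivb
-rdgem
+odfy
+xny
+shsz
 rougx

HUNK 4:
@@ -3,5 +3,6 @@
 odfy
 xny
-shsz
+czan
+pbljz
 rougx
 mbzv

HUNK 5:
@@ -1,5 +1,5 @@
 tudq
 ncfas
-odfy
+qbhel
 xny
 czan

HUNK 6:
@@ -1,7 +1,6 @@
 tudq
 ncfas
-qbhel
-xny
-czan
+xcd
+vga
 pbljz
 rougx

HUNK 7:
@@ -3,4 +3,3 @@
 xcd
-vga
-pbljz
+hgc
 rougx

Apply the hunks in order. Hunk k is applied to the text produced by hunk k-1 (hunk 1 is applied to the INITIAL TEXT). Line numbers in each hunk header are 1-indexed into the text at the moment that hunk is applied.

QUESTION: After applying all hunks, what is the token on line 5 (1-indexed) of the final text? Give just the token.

Hunk 1: at line 4 remove [sgy,vtl,nlxm] add [rdgem] -> 8 lines: tudq ncfas uap swxqa rjr rdgem rougx mbzv
Hunk 2: at line 1 remove [uap,swxqa,rjr] add [vkcnb,ivb] -> 7 lines: tudq ncfas vkcnb ivb rdgem rougx mbzv
Hunk 3: at line 2 remove [vkcnb,ivb,rdgem] add [odfy,xny,shsz] -> 7 lines: tudq ncfas odfy xny shsz rougx mbzv
Hunk 4: at line 3 remove [shsz] add [czan,pbljz] -> 8 lines: tudq ncfas odfy xny czan pbljz rougx mbzv
Hunk 5: at line 1 remove [odfy] add [qbhel] -> 8 lines: tudq ncfas qbhel xny czan pbljz rougx mbzv
Hunk 6: at line 1 remove [qbhel,xny,czan] add [xcd,vga] -> 7 lines: tudq ncfas xcd vga pbljz rougx mbzv
Hunk 7: at line 3 remove [vga,pbljz] add [hgc] -> 6 lines: tudq ncfas xcd hgc rougx mbzv
Final line 5: rougx

Answer: rougx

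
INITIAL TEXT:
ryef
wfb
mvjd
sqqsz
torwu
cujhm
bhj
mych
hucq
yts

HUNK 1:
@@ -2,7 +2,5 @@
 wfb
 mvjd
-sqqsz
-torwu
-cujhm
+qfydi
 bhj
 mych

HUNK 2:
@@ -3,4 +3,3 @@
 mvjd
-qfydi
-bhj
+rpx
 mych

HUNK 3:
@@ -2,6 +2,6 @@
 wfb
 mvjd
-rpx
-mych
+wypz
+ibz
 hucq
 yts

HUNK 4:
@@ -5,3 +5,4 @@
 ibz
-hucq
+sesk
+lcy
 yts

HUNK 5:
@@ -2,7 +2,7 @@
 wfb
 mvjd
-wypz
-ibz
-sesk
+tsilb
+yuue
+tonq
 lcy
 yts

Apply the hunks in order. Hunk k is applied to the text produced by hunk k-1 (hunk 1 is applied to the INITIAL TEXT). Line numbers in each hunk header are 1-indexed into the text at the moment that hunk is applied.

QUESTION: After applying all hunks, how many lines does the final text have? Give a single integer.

Answer: 8

Derivation:
Hunk 1: at line 2 remove [sqqsz,torwu,cujhm] add [qfydi] -> 8 lines: ryef wfb mvjd qfydi bhj mych hucq yts
Hunk 2: at line 3 remove [qfydi,bhj] add [rpx] -> 7 lines: ryef wfb mvjd rpx mych hucq yts
Hunk 3: at line 2 remove [rpx,mych] add [wypz,ibz] -> 7 lines: ryef wfb mvjd wypz ibz hucq yts
Hunk 4: at line 5 remove [hucq] add [sesk,lcy] -> 8 lines: ryef wfb mvjd wypz ibz sesk lcy yts
Hunk 5: at line 2 remove [wypz,ibz,sesk] add [tsilb,yuue,tonq] -> 8 lines: ryef wfb mvjd tsilb yuue tonq lcy yts
Final line count: 8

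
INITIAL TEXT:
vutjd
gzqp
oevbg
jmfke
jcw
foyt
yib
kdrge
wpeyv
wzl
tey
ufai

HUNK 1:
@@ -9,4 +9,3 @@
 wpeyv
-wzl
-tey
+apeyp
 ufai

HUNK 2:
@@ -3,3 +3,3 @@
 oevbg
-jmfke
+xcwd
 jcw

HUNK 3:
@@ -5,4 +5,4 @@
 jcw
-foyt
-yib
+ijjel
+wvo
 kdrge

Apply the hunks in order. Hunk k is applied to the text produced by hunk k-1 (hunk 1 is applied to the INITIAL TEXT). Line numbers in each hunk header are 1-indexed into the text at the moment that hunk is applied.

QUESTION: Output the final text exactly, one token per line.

Answer: vutjd
gzqp
oevbg
xcwd
jcw
ijjel
wvo
kdrge
wpeyv
apeyp
ufai

Derivation:
Hunk 1: at line 9 remove [wzl,tey] add [apeyp] -> 11 lines: vutjd gzqp oevbg jmfke jcw foyt yib kdrge wpeyv apeyp ufai
Hunk 2: at line 3 remove [jmfke] add [xcwd] -> 11 lines: vutjd gzqp oevbg xcwd jcw foyt yib kdrge wpeyv apeyp ufai
Hunk 3: at line 5 remove [foyt,yib] add [ijjel,wvo] -> 11 lines: vutjd gzqp oevbg xcwd jcw ijjel wvo kdrge wpeyv apeyp ufai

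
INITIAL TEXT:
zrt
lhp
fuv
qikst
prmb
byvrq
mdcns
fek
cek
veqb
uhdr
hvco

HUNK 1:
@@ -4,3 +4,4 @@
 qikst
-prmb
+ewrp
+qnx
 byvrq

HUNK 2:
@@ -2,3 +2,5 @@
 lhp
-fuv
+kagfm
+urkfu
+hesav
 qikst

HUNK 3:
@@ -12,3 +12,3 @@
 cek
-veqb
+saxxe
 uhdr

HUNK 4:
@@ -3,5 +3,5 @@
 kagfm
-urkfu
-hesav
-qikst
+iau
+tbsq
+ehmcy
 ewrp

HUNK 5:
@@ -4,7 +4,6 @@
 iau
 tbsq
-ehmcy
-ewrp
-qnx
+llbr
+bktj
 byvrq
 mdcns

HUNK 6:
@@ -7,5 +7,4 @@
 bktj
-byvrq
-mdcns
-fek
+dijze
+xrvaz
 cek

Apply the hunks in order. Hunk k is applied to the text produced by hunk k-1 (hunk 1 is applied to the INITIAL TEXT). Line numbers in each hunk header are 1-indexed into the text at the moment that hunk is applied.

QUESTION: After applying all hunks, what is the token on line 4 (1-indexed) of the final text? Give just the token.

Answer: iau

Derivation:
Hunk 1: at line 4 remove [prmb] add [ewrp,qnx] -> 13 lines: zrt lhp fuv qikst ewrp qnx byvrq mdcns fek cek veqb uhdr hvco
Hunk 2: at line 2 remove [fuv] add [kagfm,urkfu,hesav] -> 15 lines: zrt lhp kagfm urkfu hesav qikst ewrp qnx byvrq mdcns fek cek veqb uhdr hvco
Hunk 3: at line 12 remove [veqb] add [saxxe] -> 15 lines: zrt lhp kagfm urkfu hesav qikst ewrp qnx byvrq mdcns fek cek saxxe uhdr hvco
Hunk 4: at line 3 remove [urkfu,hesav,qikst] add [iau,tbsq,ehmcy] -> 15 lines: zrt lhp kagfm iau tbsq ehmcy ewrp qnx byvrq mdcns fek cek saxxe uhdr hvco
Hunk 5: at line 4 remove [ehmcy,ewrp,qnx] add [llbr,bktj] -> 14 lines: zrt lhp kagfm iau tbsq llbr bktj byvrq mdcns fek cek saxxe uhdr hvco
Hunk 6: at line 7 remove [byvrq,mdcns,fek] add [dijze,xrvaz] -> 13 lines: zrt lhp kagfm iau tbsq llbr bktj dijze xrvaz cek saxxe uhdr hvco
Final line 4: iau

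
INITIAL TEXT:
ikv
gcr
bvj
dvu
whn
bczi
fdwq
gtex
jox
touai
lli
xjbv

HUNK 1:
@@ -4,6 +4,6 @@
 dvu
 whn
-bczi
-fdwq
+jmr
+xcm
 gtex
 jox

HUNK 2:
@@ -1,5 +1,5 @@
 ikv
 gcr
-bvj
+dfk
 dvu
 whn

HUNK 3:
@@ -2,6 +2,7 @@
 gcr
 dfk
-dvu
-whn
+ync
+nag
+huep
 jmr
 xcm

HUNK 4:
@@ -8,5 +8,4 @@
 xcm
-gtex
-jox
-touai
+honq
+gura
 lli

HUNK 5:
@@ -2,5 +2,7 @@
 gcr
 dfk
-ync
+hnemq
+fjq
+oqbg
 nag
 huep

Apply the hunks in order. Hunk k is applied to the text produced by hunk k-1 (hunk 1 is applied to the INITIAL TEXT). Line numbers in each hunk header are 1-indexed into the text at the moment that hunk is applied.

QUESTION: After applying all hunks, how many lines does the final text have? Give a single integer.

Hunk 1: at line 4 remove [bczi,fdwq] add [jmr,xcm] -> 12 lines: ikv gcr bvj dvu whn jmr xcm gtex jox touai lli xjbv
Hunk 2: at line 1 remove [bvj] add [dfk] -> 12 lines: ikv gcr dfk dvu whn jmr xcm gtex jox touai lli xjbv
Hunk 3: at line 2 remove [dvu,whn] add [ync,nag,huep] -> 13 lines: ikv gcr dfk ync nag huep jmr xcm gtex jox touai lli xjbv
Hunk 4: at line 8 remove [gtex,jox,touai] add [honq,gura] -> 12 lines: ikv gcr dfk ync nag huep jmr xcm honq gura lli xjbv
Hunk 5: at line 2 remove [ync] add [hnemq,fjq,oqbg] -> 14 lines: ikv gcr dfk hnemq fjq oqbg nag huep jmr xcm honq gura lli xjbv
Final line count: 14

Answer: 14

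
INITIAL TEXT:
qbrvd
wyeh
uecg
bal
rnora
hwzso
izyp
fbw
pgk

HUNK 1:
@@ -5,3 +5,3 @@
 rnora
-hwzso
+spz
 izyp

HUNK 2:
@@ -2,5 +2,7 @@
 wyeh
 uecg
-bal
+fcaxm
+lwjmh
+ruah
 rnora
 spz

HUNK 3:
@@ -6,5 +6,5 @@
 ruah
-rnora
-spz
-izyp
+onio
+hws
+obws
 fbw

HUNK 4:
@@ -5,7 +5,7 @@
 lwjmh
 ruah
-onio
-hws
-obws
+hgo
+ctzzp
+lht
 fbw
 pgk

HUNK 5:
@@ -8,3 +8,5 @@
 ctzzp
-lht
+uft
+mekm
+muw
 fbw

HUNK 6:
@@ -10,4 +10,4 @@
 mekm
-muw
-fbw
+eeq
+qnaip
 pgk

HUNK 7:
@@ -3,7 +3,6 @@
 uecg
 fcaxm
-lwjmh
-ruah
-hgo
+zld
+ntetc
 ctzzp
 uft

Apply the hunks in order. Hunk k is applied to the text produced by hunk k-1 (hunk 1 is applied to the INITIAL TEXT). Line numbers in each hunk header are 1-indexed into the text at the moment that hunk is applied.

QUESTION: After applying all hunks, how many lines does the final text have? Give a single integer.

Answer: 12

Derivation:
Hunk 1: at line 5 remove [hwzso] add [spz] -> 9 lines: qbrvd wyeh uecg bal rnora spz izyp fbw pgk
Hunk 2: at line 2 remove [bal] add [fcaxm,lwjmh,ruah] -> 11 lines: qbrvd wyeh uecg fcaxm lwjmh ruah rnora spz izyp fbw pgk
Hunk 3: at line 6 remove [rnora,spz,izyp] add [onio,hws,obws] -> 11 lines: qbrvd wyeh uecg fcaxm lwjmh ruah onio hws obws fbw pgk
Hunk 4: at line 5 remove [onio,hws,obws] add [hgo,ctzzp,lht] -> 11 lines: qbrvd wyeh uecg fcaxm lwjmh ruah hgo ctzzp lht fbw pgk
Hunk 5: at line 8 remove [lht] add [uft,mekm,muw] -> 13 lines: qbrvd wyeh uecg fcaxm lwjmh ruah hgo ctzzp uft mekm muw fbw pgk
Hunk 6: at line 10 remove [muw,fbw] add [eeq,qnaip] -> 13 lines: qbrvd wyeh uecg fcaxm lwjmh ruah hgo ctzzp uft mekm eeq qnaip pgk
Hunk 7: at line 3 remove [lwjmh,ruah,hgo] add [zld,ntetc] -> 12 lines: qbrvd wyeh uecg fcaxm zld ntetc ctzzp uft mekm eeq qnaip pgk
Final line count: 12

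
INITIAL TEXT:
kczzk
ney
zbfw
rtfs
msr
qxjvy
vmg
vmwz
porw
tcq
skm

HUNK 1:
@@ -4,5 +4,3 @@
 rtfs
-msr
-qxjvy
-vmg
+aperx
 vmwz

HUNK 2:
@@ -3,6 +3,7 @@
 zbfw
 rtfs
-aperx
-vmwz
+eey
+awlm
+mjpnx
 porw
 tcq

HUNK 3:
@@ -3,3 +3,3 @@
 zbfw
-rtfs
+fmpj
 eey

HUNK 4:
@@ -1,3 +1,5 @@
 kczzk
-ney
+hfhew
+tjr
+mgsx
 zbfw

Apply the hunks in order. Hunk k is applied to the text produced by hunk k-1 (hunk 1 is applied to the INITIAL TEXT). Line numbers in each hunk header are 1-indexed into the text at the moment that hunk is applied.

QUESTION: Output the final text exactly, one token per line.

Answer: kczzk
hfhew
tjr
mgsx
zbfw
fmpj
eey
awlm
mjpnx
porw
tcq
skm

Derivation:
Hunk 1: at line 4 remove [msr,qxjvy,vmg] add [aperx] -> 9 lines: kczzk ney zbfw rtfs aperx vmwz porw tcq skm
Hunk 2: at line 3 remove [aperx,vmwz] add [eey,awlm,mjpnx] -> 10 lines: kczzk ney zbfw rtfs eey awlm mjpnx porw tcq skm
Hunk 3: at line 3 remove [rtfs] add [fmpj] -> 10 lines: kczzk ney zbfw fmpj eey awlm mjpnx porw tcq skm
Hunk 4: at line 1 remove [ney] add [hfhew,tjr,mgsx] -> 12 lines: kczzk hfhew tjr mgsx zbfw fmpj eey awlm mjpnx porw tcq skm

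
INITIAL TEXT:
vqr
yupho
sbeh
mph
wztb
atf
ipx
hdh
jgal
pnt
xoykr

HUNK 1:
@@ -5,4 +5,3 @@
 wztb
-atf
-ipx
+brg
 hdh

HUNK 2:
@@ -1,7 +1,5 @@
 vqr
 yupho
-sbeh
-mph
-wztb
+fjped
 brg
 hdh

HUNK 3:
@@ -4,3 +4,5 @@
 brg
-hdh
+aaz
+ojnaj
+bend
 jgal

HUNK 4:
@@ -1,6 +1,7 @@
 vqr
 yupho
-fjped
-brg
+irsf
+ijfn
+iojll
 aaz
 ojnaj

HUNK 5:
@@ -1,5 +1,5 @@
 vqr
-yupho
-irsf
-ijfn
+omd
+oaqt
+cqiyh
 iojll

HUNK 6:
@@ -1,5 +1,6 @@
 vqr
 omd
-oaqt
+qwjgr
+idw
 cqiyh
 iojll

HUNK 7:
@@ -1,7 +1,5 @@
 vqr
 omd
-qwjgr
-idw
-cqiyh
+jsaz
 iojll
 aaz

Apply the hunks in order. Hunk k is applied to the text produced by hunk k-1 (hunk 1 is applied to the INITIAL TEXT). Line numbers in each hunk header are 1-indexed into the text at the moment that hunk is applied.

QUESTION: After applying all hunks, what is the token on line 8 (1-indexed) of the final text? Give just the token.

Hunk 1: at line 5 remove [atf,ipx] add [brg] -> 10 lines: vqr yupho sbeh mph wztb brg hdh jgal pnt xoykr
Hunk 2: at line 1 remove [sbeh,mph,wztb] add [fjped] -> 8 lines: vqr yupho fjped brg hdh jgal pnt xoykr
Hunk 3: at line 4 remove [hdh] add [aaz,ojnaj,bend] -> 10 lines: vqr yupho fjped brg aaz ojnaj bend jgal pnt xoykr
Hunk 4: at line 1 remove [fjped,brg] add [irsf,ijfn,iojll] -> 11 lines: vqr yupho irsf ijfn iojll aaz ojnaj bend jgal pnt xoykr
Hunk 5: at line 1 remove [yupho,irsf,ijfn] add [omd,oaqt,cqiyh] -> 11 lines: vqr omd oaqt cqiyh iojll aaz ojnaj bend jgal pnt xoykr
Hunk 6: at line 1 remove [oaqt] add [qwjgr,idw] -> 12 lines: vqr omd qwjgr idw cqiyh iojll aaz ojnaj bend jgal pnt xoykr
Hunk 7: at line 1 remove [qwjgr,idw,cqiyh] add [jsaz] -> 10 lines: vqr omd jsaz iojll aaz ojnaj bend jgal pnt xoykr
Final line 8: jgal

Answer: jgal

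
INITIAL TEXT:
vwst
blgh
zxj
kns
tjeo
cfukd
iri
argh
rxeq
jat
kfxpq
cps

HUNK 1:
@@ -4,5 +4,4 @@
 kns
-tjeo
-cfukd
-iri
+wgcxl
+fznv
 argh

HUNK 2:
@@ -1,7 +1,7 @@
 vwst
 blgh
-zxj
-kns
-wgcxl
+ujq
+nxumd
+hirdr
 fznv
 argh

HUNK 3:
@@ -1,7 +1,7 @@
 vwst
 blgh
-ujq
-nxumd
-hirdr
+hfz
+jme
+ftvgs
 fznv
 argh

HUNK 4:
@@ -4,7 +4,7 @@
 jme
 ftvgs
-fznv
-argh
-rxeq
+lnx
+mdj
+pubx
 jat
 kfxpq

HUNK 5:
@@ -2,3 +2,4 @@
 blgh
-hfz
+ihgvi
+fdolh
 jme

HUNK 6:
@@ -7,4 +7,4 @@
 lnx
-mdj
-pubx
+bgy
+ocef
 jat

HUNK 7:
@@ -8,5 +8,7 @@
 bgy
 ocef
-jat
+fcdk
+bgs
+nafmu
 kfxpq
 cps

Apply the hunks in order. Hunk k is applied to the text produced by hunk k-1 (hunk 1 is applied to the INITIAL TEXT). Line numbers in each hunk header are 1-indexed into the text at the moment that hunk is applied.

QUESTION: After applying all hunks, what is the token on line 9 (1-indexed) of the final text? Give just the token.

Hunk 1: at line 4 remove [tjeo,cfukd,iri] add [wgcxl,fznv] -> 11 lines: vwst blgh zxj kns wgcxl fznv argh rxeq jat kfxpq cps
Hunk 2: at line 1 remove [zxj,kns,wgcxl] add [ujq,nxumd,hirdr] -> 11 lines: vwst blgh ujq nxumd hirdr fznv argh rxeq jat kfxpq cps
Hunk 3: at line 1 remove [ujq,nxumd,hirdr] add [hfz,jme,ftvgs] -> 11 lines: vwst blgh hfz jme ftvgs fznv argh rxeq jat kfxpq cps
Hunk 4: at line 4 remove [fznv,argh,rxeq] add [lnx,mdj,pubx] -> 11 lines: vwst blgh hfz jme ftvgs lnx mdj pubx jat kfxpq cps
Hunk 5: at line 2 remove [hfz] add [ihgvi,fdolh] -> 12 lines: vwst blgh ihgvi fdolh jme ftvgs lnx mdj pubx jat kfxpq cps
Hunk 6: at line 7 remove [mdj,pubx] add [bgy,ocef] -> 12 lines: vwst blgh ihgvi fdolh jme ftvgs lnx bgy ocef jat kfxpq cps
Hunk 7: at line 8 remove [jat] add [fcdk,bgs,nafmu] -> 14 lines: vwst blgh ihgvi fdolh jme ftvgs lnx bgy ocef fcdk bgs nafmu kfxpq cps
Final line 9: ocef

Answer: ocef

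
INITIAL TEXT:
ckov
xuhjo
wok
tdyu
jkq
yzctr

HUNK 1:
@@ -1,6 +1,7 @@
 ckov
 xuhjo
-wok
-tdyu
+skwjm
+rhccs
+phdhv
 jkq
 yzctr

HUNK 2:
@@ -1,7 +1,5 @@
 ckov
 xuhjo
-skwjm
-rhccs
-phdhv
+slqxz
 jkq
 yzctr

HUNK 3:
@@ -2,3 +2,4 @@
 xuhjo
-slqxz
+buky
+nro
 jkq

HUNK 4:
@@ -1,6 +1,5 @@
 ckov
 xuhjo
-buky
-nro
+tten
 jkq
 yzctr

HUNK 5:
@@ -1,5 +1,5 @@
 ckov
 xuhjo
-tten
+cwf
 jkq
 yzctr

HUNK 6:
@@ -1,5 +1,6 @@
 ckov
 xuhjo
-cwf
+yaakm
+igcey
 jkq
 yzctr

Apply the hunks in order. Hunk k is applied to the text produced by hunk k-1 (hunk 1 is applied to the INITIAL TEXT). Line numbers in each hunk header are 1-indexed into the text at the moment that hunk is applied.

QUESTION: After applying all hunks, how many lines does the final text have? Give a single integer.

Answer: 6

Derivation:
Hunk 1: at line 1 remove [wok,tdyu] add [skwjm,rhccs,phdhv] -> 7 lines: ckov xuhjo skwjm rhccs phdhv jkq yzctr
Hunk 2: at line 1 remove [skwjm,rhccs,phdhv] add [slqxz] -> 5 lines: ckov xuhjo slqxz jkq yzctr
Hunk 3: at line 2 remove [slqxz] add [buky,nro] -> 6 lines: ckov xuhjo buky nro jkq yzctr
Hunk 4: at line 1 remove [buky,nro] add [tten] -> 5 lines: ckov xuhjo tten jkq yzctr
Hunk 5: at line 1 remove [tten] add [cwf] -> 5 lines: ckov xuhjo cwf jkq yzctr
Hunk 6: at line 1 remove [cwf] add [yaakm,igcey] -> 6 lines: ckov xuhjo yaakm igcey jkq yzctr
Final line count: 6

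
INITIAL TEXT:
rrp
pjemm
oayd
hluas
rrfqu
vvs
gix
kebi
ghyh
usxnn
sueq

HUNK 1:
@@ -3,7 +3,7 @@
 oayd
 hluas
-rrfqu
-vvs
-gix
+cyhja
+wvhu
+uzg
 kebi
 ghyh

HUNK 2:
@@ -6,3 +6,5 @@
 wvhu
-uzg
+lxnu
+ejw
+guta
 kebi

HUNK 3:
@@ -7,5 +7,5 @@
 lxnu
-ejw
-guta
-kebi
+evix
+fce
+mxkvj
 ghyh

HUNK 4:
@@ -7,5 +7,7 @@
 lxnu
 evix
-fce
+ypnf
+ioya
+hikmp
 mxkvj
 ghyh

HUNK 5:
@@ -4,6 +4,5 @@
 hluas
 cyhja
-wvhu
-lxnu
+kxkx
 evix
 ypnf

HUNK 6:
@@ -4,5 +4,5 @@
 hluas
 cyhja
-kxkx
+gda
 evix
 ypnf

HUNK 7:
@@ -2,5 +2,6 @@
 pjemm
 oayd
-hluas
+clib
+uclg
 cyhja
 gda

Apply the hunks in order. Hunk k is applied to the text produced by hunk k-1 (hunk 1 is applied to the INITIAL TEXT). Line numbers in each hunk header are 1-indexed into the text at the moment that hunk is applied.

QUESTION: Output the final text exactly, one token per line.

Answer: rrp
pjemm
oayd
clib
uclg
cyhja
gda
evix
ypnf
ioya
hikmp
mxkvj
ghyh
usxnn
sueq

Derivation:
Hunk 1: at line 3 remove [rrfqu,vvs,gix] add [cyhja,wvhu,uzg] -> 11 lines: rrp pjemm oayd hluas cyhja wvhu uzg kebi ghyh usxnn sueq
Hunk 2: at line 6 remove [uzg] add [lxnu,ejw,guta] -> 13 lines: rrp pjemm oayd hluas cyhja wvhu lxnu ejw guta kebi ghyh usxnn sueq
Hunk 3: at line 7 remove [ejw,guta,kebi] add [evix,fce,mxkvj] -> 13 lines: rrp pjemm oayd hluas cyhja wvhu lxnu evix fce mxkvj ghyh usxnn sueq
Hunk 4: at line 7 remove [fce] add [ypnf,ioya,hikmp] -> 15 lines: rrp pjemm oayd hluas cyhja wvhu lxnu evix ypnf ioya hikmp mxkvj ghyh usxnn sueq
Hunk 5: at line 4 remove [wvhu,lxnu] add [kxkx] -> 14 lines: rrp pjemm oayd hluas cyhja kxkx evix ypnf ioya hikmp mxkvj ghyh usxnn sueq
Hunk 6: at line 4 remove [kxkx] add [gda] -> 14 lines: rrp pjemm oayd hluas cyhja gda evix ypnf ioya hikmp mxkvj ghyh usxnn sueq
Hunk 7: at line 2 remove [hluas] add [clib,uclg] -> 15 lines: rrp pjemm oayd clib uclg cyhja gda evix ypnf ioya hikmp mxkvj ghyh usxnn sueq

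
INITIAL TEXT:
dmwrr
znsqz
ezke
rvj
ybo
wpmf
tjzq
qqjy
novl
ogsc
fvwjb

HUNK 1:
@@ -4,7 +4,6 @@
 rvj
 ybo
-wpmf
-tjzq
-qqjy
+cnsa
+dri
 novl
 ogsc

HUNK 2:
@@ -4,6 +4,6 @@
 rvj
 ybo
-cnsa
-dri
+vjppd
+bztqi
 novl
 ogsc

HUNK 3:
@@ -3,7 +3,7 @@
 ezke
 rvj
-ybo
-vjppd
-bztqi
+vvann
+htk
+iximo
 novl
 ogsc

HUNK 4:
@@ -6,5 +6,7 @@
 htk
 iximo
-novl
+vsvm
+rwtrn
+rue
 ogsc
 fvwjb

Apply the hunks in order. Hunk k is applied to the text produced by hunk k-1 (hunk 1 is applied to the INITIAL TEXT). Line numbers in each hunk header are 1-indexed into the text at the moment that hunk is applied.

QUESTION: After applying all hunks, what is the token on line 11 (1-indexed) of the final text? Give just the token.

Hunk 1: at line 4 remove [wpmf,tjzq,qqjy] add [cnsa,dri] -> 10 lines: dmwrr znsqz ezke rvj ybo cnsa dri novl ogsc fvwjb
Hunk 2: at line 4 remove [cnsa,dri] add [vjppd,bztqi] -> 10 lines: dmwrr znsqz ezke rvj ybo vjppd bztqi novl ogsc fvwjb
Hunk 3: at line 3 remove [ybo,vjppd,bztqi] add [vvann,htk,iximo] -> 10 lines: dmwrr znsqz ezke rvj vvann htk iximo novl ogsc fvwjb
Hunk 4: at line 6 remove [novl] add [vsvm,rwtrn,rue] -> 12 lines: dmwrr znsqz ezke rvj vvann htk iximo vsvm rwtrn rue ogsc fvwjb
Final line 11: ogsc

Answer: ogsc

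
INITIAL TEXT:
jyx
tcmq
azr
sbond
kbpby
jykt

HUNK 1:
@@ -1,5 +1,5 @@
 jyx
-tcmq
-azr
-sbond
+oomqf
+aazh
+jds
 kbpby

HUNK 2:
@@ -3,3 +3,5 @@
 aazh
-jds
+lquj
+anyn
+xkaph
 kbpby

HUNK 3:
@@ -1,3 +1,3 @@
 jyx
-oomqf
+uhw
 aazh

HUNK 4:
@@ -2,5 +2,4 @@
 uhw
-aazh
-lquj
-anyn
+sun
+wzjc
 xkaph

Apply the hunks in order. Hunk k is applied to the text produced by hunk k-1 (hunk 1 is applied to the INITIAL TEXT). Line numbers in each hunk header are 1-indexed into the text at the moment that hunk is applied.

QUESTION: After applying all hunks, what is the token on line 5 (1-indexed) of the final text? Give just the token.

Hunk 1: at line 1 remove [tcmq,azr,sbond] add [oomqf,aazh,jds] -> 6 lines: jyx oomqf aazh jds kbpby jykt
Hunk 2: at line 3 remove [jds] add [lquj,anyn,xkaph] -> 8 lines: jyx oomqf aazh lquj anyn xkaph kbpby jykt
Hunk 3: at line 1 remove [oomqf] add [uhw] -> 8 lines: jyx uhw aazh lquj anyn xkaph kbpby jykt
Hunk 4: at line 2 remove [aazh,lquj,anyn] add [sun,wzjc] -> 7 lines: jyx uhw sun wzjc xkaph kbpby jykt
Final line 5: xkaph

Answer: xkaph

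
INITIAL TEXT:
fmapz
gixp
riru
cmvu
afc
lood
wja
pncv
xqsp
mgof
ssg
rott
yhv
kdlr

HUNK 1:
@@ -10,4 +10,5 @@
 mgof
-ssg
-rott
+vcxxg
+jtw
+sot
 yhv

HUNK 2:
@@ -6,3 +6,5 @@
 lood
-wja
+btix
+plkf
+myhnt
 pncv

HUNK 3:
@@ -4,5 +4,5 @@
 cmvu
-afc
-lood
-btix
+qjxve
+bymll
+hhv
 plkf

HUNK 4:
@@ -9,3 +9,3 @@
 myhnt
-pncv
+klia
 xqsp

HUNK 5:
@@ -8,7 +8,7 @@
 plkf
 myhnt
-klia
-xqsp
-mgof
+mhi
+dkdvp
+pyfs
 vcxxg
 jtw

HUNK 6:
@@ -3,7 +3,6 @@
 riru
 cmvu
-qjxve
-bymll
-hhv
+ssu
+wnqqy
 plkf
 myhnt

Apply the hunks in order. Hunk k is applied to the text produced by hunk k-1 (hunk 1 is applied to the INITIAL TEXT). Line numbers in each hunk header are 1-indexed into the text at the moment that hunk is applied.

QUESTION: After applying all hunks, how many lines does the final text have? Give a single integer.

Answer: 16

Derivation:
Hunk 1: at line 10 remove [ssg,rott] add [vcxxg,jtw,sot] -> 15 lines: fmapz gixp riru cmvu afc lood wja pncv xqsp mgof vcxxg jtw sot yhv kdlr
Hunk 2: at line 6 remove [wja] add [btix,plkf,myhnt] -> 17 lines: fmapz gixp riru cmvu afc lood btix plkf myhnt pncv xqsp mgof vcxxg jtw sot yhv kdlr
Hunk 3: at line 4 remove [afc,lood,btix] add [qjxve,bymll,hhv] -> 17 lines: fmapz gixp riru cmvu qjxve bymll hhv plkf myhnt pncv xqsp mgof vcxxg jtw sot yhv kdlr
Hunk 4: at line 9 remove [pncv] add [klia] -> 17 lines: fmapz gixp riru cmvu qjxve bymll hhv plkf myhnt klia xqsp mgof vcxxg jtw sot yhv kdlr
Hunk 5: at line 8 remove [klia,xqsp,mgof] add [mhi,dkdvp,pyfs] -> 17 lines: fmapz gixp riru cmvu qjxve bymll hhv plkf myhnt mhi dkdvp pyfs vcxxg jtw sot yhv kdlr
Hunk 6: at line 3 remove [qjxve,bymll,hhv] add [ssu,wnqqy] -> 16 lines: fmapz gixp riru cmvu ssu wnqqy plkf myhnt mhi dkdvp pyfs vcxxg jtw sot yhv kdlr
Final line count: 16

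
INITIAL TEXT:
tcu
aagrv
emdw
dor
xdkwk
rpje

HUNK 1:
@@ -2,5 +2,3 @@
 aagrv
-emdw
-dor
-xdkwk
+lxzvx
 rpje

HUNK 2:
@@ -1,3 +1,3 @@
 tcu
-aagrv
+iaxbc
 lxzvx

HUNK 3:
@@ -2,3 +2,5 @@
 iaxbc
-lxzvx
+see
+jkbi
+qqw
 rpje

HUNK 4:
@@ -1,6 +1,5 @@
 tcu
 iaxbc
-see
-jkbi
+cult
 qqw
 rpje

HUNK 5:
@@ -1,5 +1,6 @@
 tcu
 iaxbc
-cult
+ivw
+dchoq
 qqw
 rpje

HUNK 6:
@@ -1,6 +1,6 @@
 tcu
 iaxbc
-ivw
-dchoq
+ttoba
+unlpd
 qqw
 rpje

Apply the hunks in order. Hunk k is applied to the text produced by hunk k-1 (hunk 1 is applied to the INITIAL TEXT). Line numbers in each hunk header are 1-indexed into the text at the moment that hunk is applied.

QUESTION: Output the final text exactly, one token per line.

Answer: tcu
iaxbc
ttoba
unlpd
qqw
rpje

Derivation:
Hunk 1: at line 2 remove [emdw,dor,xdkwk] add [lxzvx] -> 4 lines: tcu aagrv lxzvx rpje
Hunk 2: at line 1 remove [aagrv] add [iaxbc] -> 4 lines: tcu iaxbc lxzvx rpje
Hunk 3: at line 2 remove [lxzvx] add [see,jkbi,qqw] -> 6 lines: tcu iaxbc see jkbi qqw rpje
Hunk 4: at line 1 remove [see,jkbi] add [cult] -> 5 lines: tcu iaxbc cult qqw rpje
Hunk 5: at line 1 remove [cult] add [ivw,dchoq] -> 6 lines: tcu iaxbc ivw dchoq qqw rpje
Hunk 6: at line 1 remove [ivw,dchoq] add [ttoba,unlpd] -> 6 lines: tcu iaxbc ttoba unlpd qqw rpje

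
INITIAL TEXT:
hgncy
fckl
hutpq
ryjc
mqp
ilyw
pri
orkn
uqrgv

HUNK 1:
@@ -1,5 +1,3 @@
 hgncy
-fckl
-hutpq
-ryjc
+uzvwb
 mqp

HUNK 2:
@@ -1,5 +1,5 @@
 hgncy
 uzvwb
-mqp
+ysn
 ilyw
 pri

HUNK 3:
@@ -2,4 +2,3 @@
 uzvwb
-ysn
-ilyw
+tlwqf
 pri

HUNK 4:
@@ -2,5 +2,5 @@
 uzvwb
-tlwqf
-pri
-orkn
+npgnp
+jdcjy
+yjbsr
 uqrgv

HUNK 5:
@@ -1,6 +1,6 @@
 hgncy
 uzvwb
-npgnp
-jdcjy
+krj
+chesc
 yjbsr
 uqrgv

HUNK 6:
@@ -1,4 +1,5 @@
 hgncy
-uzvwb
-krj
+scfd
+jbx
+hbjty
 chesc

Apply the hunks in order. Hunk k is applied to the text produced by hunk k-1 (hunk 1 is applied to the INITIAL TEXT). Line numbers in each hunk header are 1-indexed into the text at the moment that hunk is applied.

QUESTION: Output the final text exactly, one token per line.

Hunk 1: at line 1 remove [fckl,hutpq,ryjc] add [uzvwb] -> 7 lines: hgncy uzvwb mqp ilyw pri orkn uqrgv
Hunk 2: at line 1 remove [mqp] add [ysn] -> 7 lines: hgncy uzvwb ysn ilyw pri orkn uqrgv
Hunk 3: at line 2 remove [ysn,ilyw] add [tlwqf] -> 6 lines: hgncy uzvwb tlwqf pri orkn uqrgv
Hunk 4: at line 2 remove [tlwqf,pri,orkn] add [npgnp,jdcjy,yjbsr] -> 6 lines: hgncy uzvwb npgnp jdcjy yjbsr uqrgv
Hunk 5: at line 1 remove [npgnp,jdcjy] add [krj,chesc] -> 6 lines: hgncy uzvwb krj chesc yjbsr uqrgv
Hunk 6: at line 1 remove [uzvwb,krj] add [scfd,jbx,hbjty] -> 7 lines: hgncy scfd jbx hbjty chesc yjbsr uqrgv

Answer: hgncy
scfd
jbx
hbjty
chesc
yjbsr
uqrgv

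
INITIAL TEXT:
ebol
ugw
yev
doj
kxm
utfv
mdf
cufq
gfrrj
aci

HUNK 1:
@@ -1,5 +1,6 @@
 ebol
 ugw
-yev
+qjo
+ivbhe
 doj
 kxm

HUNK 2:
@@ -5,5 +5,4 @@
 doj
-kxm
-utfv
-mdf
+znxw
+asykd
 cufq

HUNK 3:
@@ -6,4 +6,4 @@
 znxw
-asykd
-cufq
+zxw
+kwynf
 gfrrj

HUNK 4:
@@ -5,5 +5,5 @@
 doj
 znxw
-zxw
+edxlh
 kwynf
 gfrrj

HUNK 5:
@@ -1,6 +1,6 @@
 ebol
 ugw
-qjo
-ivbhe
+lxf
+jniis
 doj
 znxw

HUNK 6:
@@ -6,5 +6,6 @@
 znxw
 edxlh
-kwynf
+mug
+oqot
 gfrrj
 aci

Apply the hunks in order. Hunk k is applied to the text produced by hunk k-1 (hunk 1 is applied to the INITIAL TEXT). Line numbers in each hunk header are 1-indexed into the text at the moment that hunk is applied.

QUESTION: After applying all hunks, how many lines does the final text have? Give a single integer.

Hunk 1: at line 1 remove [yev] add [qjo,ivbhe] -> 11 lines: ebol ugw qjo ivbhe doj kxm utfv mdf cufq gfrrj aci
Hunk 2: at line 5 remove [kxm,utfv,mdf] add [znxw,asykd] -> 10 lines: ebol ugw qjo ivbhe doj znxw asykd cufq gfrrj aci
Hunk 3: at line 6 remove [asykd,cufq] add [zxw,kwynf] -> 10 lines: ebol ugw qjo ivbhe doj znxw zxw kwynf gfrrj aci
Hunk 4: at line 5 remove [zxw] add [edxlh] -> 10 lines: ebol ugw qjo ivbhe doj znxw edxlh kwynf gfrrj aci
Hunk 5: at line 1 remove [qjo,ivbhe] add [lxf,jniis] -> 10 lines: ebol ugw lxf jniis doj znxw edxlh kwynf gfrrj aci
Hunk 6: at line 6 remove [kwynf] add [mug,oqot] -> 11 lines: ebol ugw lxf jniis doj znxw edxlh mug oqot gfrrj aci
Final line count: 11

Answer: 11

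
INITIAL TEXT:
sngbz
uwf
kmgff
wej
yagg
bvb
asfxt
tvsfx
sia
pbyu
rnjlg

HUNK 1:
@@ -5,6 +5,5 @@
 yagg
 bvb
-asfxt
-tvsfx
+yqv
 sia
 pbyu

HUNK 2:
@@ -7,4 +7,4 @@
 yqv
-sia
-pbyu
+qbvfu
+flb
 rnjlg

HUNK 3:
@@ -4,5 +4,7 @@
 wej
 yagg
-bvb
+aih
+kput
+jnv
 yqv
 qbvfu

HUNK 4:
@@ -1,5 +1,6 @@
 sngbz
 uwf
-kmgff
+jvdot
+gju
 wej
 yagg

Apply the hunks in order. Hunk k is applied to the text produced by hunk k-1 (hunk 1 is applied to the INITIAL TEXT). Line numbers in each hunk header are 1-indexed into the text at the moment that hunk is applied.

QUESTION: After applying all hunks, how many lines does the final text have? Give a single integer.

Hunk 1: at line 5 remove [asfxt,tvsfx] add [yqv] -> 10 lines: sngbz uwf kmgff wej yagg bvb yqv sia pbyu rnjlg
Hunk 2: at line 7 remove [sia,pbyu] add [qbvfu,flb] -> 10 lines: sngbz uwf kmgff wej yagg bvb yqv qbvfu flb rnjlg
Hunk 3: at line 4 remove [bvb] add [aih,kput,jnv] -> 12 lines: sngbz uwf kmgff wej yagg aih kput jnv yqv qbvfu flb rnjlg
Hunk 4: at line 1 remove [kmgff] add [jvdot,gju] -> 13 lines: sngbz uwf jvdot gju wej yagg aih kput jnv yqv qbvfu flb rnjlg
Final line count: 13

Answer: 13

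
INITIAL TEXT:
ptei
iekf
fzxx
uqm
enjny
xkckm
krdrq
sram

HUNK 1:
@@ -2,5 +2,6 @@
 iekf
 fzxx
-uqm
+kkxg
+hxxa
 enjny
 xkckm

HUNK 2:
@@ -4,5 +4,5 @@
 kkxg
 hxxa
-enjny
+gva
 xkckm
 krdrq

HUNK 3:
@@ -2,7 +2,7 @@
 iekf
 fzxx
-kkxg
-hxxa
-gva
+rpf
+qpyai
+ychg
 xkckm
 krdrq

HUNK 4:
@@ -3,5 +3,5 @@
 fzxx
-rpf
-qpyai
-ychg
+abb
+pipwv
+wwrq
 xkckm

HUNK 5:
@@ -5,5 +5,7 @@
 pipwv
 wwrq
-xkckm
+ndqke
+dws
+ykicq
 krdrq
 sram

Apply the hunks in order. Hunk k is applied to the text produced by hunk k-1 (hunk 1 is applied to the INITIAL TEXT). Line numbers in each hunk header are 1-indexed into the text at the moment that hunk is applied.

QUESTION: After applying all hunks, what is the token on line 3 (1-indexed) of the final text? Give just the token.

Hunk 1: at line 2 remove [uqm] add [kkxg,hxxa] -> 9 lines: ptei iekf fzxx kkxg hxxa enjny xkckm krdrq sram
Hunk 2: at line 4 remove [enjny] add [gva] -> 9 lines: ptei iekf fzxx kkxg hxxa gva xkckm krdrq sram
Hunk 3: at line 2 remove [kkxg,hxxa,gva] add [rpf,qpyai,ychg] -> 9 lines: ptei iekf fzxx rpf qpyai ychg xkckm krdrq sram
Hunk 4: at line 3 remove [rpf,qpyai,ychg] add [abb,pipwv,wwrq] -> 9 lines: ptei iekf fzxx abb pipwv wwrq xkckm krdrq sram
Hunk 5: at line 5 remove [xkckm] add [ndqke,dws,ykicq] -> 11 lines: ptei iekf fzxx abb pipwv wwrq ndqke dws ykicq krdrq sram
Final line 3: fzxx

Answer: fzxx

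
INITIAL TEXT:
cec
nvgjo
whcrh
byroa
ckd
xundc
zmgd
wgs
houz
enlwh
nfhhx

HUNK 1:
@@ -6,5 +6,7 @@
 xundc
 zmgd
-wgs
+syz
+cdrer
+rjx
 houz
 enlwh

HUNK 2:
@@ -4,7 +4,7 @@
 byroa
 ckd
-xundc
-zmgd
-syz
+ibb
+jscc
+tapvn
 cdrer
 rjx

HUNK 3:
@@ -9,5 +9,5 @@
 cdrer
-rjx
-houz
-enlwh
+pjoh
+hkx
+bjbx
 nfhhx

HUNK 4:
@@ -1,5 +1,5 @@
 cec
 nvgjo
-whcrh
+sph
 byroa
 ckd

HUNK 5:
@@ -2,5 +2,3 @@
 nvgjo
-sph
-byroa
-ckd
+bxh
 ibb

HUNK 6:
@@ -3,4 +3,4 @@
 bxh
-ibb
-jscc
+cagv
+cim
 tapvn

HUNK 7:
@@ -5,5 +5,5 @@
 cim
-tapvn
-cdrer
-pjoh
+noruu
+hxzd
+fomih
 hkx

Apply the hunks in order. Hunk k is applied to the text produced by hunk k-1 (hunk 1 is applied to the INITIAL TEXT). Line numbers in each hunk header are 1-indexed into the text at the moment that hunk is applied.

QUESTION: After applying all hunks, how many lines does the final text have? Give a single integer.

Hunk 1: at line 6 remove [wgs] add [syz,cdrer,rjx] -> 13 lines: cec nvgjo whcrh byroa ckd xundc zmgd syz cdrer rjx houz enlwh nfhhx
Hunk 2: at line 4 remove [xundc,zmgd,syz] add [ibb,jscc,tapvn] -> 13 lines: cec nvgjo whcrh byroa ckd ibb jscc tapvn cdrer rjx houz enlwh nfhhx
Hunk 3: at line 9 remove [rjx,houz,enlwh] add [pjoh,hkx,bjbx] -> 13 lines: cec nvgjo whcrh byroa ckd ibb jscc tapvn cdrer pjoh hkx bjbx nfhhx
Hunk 4: at line 1 remove [whcrh] add [sph] -> 13 lines: cec nvgjo sph byroa ckd ibb jscc tapvn cdrer pjoh hkx bjbx nfhhx
Hunk 5: at line 2 remove [sph,byroa,ckd] add [bxh] -> 11 lines: cec nvgjo bxh ibb jscc tapvn cdrer pjoh hkx bjbx nfhhx
Hunk 6: at line 3 remove [ibb,jscc] add [cagv,cim] -> 11 lines: cec nvgjo bxh cagv cim tapvn cdrer pjoh hkx bjbx nfhhx
Hunk 7: at line 5 remove [tapvn,cdrer,pjoh] add [noruu,hxzd,fomih] -> 11 lines: cec nvgjo bxh cagv cim noruu hxzd fomih hkx bjbx nfhhx
Final line count: 11

Answer: 11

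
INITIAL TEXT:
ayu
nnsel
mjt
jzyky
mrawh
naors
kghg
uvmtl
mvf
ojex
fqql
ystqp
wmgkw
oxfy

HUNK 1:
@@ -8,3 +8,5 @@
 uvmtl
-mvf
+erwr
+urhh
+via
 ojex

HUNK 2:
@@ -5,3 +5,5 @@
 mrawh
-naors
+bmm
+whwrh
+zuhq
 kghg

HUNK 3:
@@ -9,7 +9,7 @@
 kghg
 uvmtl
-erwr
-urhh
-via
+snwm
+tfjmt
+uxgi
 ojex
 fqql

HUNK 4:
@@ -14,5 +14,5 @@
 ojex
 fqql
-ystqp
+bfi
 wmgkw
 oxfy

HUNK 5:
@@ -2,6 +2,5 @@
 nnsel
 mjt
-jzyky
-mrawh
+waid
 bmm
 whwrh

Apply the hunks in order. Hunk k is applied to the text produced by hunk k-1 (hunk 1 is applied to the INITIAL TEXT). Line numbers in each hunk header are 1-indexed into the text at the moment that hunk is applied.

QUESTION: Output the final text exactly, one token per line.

Answer: ayu
nnsel
mjt
waid
bmm
whwrh
zuhq
kghg
uvmtl
snwm
tfjmt
uxgi
ojex
fqql
bfi
wmgkw
oxfy

Derivation:
Hunk 1: at line 8 remove [mvf] add [erwr,urhh,via] -> 16 lines: ayu nnsel mjt jzyky mrawh naors kghg uvmtl erwr urhh via ojex fqql ystqp wmgkw oxfy
Hunk 2: at line 5 remove [naors] add [bmm,whwrh,zuhq] -> 18 lines: ayu nnsel mjt jzyky mrawh bmm whwrh zuhq kghg uvmtl erwr urhh via ojex fqql ystqp wmgkw oxfy
Hunk 3: at line 9 remove [erwr,urhh,via] add [snwm,tfjmt,uxgi] -> 18 lines: ayu nnsel mjt jzyky mrawh bmm whwrh zuhq kghg uvmtl snwm tfjmt uxgi ojex fqql ystqp wmgkw oxfy
Hunk 4: at line 14 remove [ystqp] add [bfi] -> 18 lines: ayu nnsel mjt jzyky mrawh bmm whwrh zuhq kghg uvmtl snwm tfjmt uxgi ojex fqql bfi wmgkw oxfy
Hunk 5: at line 2 remove [jzyky,mrawh] add [waid] -> 17 lines: ayu nnsel mjt waid bmm whwrh zuhq kghg uvmtl snwm tfjmt uxgi ojex fqql bfi wmgkw oxfy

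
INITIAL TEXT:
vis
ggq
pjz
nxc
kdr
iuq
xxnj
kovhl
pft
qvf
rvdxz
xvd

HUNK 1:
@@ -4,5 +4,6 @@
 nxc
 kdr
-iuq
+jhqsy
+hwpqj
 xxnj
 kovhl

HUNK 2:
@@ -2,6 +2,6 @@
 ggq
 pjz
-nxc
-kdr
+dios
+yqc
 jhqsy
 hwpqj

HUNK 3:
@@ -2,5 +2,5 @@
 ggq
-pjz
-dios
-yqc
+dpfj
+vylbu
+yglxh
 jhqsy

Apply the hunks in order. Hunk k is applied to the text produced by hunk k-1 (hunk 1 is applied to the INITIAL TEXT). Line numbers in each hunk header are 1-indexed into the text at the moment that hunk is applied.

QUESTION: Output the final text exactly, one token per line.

Answer: vis
ggq
dpfj
vylbu
yglxh
jhqsy
hwpqj
xxnj
kovhl
pft
qvf
rvdxz
xvd

Derivation:
Hunk 1: at line 4 remove [iuq] add [jhqsy,hwpqj] -> 13 lines: vis ggq pjz nxc kdr jhqsy hwpqj xxnj kovhl pft qvf rvdxz xvd
Hunk 2: at line 2 remove [nxc,kdr] add [dios,yqc] -> 13 lines: vis ggq pjz dios yqc jhqsy hwpqj xxnj kovhl pft qvf rvdxz xvd
Hunk 3: at line 2 remove [pjz,dios,yqc] add [dpfj,vylbu,yglxh] -> 13 lines: vis ggq dpfj vylbu yglxh jhqsy hwpqj xxnj kovhl pft qvf rvdxz xvd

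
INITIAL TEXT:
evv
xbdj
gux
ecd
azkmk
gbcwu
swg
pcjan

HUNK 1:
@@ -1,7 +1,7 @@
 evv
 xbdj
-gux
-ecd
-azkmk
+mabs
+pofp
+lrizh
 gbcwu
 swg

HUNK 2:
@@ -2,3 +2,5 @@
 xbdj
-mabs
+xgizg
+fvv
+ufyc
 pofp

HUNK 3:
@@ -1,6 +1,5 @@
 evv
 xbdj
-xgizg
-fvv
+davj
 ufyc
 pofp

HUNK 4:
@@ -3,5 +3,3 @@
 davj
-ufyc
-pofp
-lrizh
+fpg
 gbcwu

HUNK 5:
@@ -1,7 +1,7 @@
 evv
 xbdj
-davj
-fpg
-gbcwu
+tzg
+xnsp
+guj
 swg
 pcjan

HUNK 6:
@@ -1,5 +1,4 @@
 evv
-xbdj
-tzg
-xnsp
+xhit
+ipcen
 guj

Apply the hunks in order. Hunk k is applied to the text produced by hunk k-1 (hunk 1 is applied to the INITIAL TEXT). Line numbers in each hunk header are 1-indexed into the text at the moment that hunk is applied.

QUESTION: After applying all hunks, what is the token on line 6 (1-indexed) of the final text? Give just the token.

Hunk 1: at line 1 remove [gux,ecd,azkmk] add [mabs,pofp,lrizh] -> 8 lines: evv xbdj mabs pofp lrizh gbcwu swg pcjan
Hunk 2: at line 2 remove [mabs] add [xgizg,fvv,ufyc] -> 10 lines: evv xbdj xgizg fvv ufyc pofp lrizh gbcwu swg pcjan
Hunk 3: at line 1 remove [xgizg,fvv] add [davj] -> 9 lines: evv xbdj davj ufyc pofp lrizh gbcwu swg pcjan
Hunk 4: at line 3 remove [ufyc,pofp,lrizh] add [fpg] -> 7 lines: evv xbdj davj fpg gbcwu swg pcjan
Hunk 5: at line 1 remove [davj,fpg,gbcwu] add [tzg,xnsp,guj] -> 7 lines: evv xbdj tzg xnsp guj swg pcjan
Hunk 6: at line 1 remove [xbdj,tzg,xnsp] add [xhit,ipcen] -> 6 lines: evv xhit ipcen guj swg pcjan
Final line 6: pcjan

Answer: pcjan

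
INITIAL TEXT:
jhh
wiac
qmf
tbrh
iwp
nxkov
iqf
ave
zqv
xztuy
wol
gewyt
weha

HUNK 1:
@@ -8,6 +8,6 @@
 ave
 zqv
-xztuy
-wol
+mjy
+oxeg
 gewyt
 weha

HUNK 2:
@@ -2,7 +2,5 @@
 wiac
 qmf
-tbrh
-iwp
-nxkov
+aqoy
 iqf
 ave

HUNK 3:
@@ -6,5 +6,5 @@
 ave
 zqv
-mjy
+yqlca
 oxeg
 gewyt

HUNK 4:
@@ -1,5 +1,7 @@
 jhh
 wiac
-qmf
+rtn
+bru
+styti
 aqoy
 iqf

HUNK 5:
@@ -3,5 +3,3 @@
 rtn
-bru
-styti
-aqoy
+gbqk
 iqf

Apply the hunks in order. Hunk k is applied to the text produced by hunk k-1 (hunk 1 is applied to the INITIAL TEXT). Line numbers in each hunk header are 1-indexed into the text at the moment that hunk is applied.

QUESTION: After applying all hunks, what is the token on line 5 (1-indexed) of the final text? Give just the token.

Answer: iqf

Derivation:
Hunk 1: at line 8 remove [xztuy,wol] add [mjy,oxeg] -> 13 lines: jhh wiac qmf tbrh iwp nxkov iqf ave zqv mjy oxeg gewyt weha
Hunk 2: at line 2 remove [tbrh,iwp,nxkov] add [aqoy] -> 11 lines: jhh wiac qmf aqoy iqf ave zqv mjy oxeg gewyt weha
Hunk 3: at line 6 remove [mjy] add [yqlca] -> 11 lines: jhh wiac qmf aqoy iqf ave zqv yqlca oxeg gewyt weha
Hunk 4: at line 1 remove [qmf] add [rtn,bru,styti] -> 13 lines: jhh wiac rtn bru styti aqoy iqf ave zqv yqlca oxeg gewyt weha
Hunk 5: at line 3 remove [bru,styti,aqoy] add [gbqk] -> 11 lines: jhh wiac rtn gbqk iqf ave zqv yqlca oxeg gewyt weha
Final line 5: iqf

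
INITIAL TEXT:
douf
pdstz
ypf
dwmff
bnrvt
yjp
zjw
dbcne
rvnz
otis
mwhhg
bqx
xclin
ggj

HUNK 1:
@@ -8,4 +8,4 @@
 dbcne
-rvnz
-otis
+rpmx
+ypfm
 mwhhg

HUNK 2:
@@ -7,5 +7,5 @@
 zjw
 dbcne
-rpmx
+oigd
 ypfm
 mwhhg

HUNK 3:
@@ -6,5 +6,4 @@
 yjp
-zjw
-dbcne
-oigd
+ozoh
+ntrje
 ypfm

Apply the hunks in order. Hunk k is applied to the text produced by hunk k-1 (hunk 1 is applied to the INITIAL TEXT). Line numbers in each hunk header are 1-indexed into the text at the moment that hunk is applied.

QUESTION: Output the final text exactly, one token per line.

Answer: douf
pdstz
ypf
dwmff
bnrvt
yjp
ozoh
ntrje
ypfm
mwhhg
bqx
xclin
ggj

Derivation:
Hunk 1: at line 8 remove [rvnz,otis] add [rpmx,ypfm] -> 14 lines: douf pdstz ypf dwmff bnrvt yjp zjw dbcne rpmx ypfm mwhhg bqx xclin ggj
Hunk 2: at line 7 remove [rpmx] add [oigd] -> 14 lines: douf pdstz ypf dwmff bnrvt yjp zjw dbcne oigd ypfm mwhhg bqx xclin ggj
Hunk 3: at line 6 remove [zjw,dbcne,oigd] add [ozoh,ntrje] -> 13 lines: douf pdstz ypf dwmff bnrvt yjp ozoh ntrje ypfm mwhhg bqx xclin ggj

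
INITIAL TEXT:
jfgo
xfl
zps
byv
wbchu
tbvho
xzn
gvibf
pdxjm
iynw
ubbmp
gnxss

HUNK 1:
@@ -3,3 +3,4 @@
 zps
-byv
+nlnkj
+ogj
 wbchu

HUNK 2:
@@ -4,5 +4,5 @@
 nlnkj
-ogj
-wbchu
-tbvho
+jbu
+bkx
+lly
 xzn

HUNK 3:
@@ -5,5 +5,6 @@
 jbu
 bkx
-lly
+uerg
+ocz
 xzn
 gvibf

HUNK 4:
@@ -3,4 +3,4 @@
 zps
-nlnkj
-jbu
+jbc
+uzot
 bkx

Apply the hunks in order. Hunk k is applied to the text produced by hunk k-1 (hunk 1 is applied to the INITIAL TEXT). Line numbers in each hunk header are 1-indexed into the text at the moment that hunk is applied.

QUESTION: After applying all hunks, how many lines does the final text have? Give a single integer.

Hunk 1: at line 3 remove [byv] add [nlnkj,ogj] -> 13 lines: jfgo xfl zps nlnkj ogj wbchu tbvho xzn gvibf pdxjm iynw ubbmp gnxss
Hunk 2: at line 4 remove [ogj,wbchu,tbvho] add [jbu,bkx,lly] -> 13 lines: jfgo xfl zps nlnkj jbu bkx lly xzn gvibf pdxjm iynw ubbmp gnxss
Hunk 3: at line 5 remove [lly] add [uerg,ocz] -> 14 lines: jfgo xfl zps nlnkj jbu bkx uerg ocz xzn gvibf pdxjm iynw ubbmp gnxss
Hunk 4: at line 3 remove [nlnkj,jbu] add [jbc,uzot] -> 14 lines: jfgo xfl zps jbc uzot bkx uerg ocz xzn gvibf pdxjm iynw ubbmp gnxss
Final line count: 14

Answer: 14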